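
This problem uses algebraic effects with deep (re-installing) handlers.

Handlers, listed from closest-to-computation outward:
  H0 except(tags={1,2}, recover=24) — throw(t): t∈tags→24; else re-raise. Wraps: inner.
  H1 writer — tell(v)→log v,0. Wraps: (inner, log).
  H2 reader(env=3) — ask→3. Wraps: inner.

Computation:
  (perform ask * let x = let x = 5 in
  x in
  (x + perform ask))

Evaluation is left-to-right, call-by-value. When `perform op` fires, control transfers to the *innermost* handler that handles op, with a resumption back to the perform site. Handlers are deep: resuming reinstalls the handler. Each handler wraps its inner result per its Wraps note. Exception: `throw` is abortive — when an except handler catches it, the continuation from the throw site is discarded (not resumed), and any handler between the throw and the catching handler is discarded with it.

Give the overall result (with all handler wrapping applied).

Answer: (24, ())

Step-by-step:
ask @ H2 ⇒ 3
ask @ H2 ⇒ 3
H0 returns 24
H1 returns (24, ())
H2 returns (24, ())
= (24, ())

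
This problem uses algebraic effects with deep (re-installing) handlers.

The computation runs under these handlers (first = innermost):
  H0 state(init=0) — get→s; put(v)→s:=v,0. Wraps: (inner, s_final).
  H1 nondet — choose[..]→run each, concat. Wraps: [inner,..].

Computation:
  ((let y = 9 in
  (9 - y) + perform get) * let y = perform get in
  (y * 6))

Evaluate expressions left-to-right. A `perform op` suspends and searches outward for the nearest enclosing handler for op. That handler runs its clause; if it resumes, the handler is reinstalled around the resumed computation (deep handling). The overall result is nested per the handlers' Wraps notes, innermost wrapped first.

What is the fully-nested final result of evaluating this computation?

Answer: [(0, 0)]

Working:
get @ H0 ⇒ 0
get @ H0 ⇒ 0
H0 returns (0, 0)
H1 returns [(0, 0)]
= [(0, 0)]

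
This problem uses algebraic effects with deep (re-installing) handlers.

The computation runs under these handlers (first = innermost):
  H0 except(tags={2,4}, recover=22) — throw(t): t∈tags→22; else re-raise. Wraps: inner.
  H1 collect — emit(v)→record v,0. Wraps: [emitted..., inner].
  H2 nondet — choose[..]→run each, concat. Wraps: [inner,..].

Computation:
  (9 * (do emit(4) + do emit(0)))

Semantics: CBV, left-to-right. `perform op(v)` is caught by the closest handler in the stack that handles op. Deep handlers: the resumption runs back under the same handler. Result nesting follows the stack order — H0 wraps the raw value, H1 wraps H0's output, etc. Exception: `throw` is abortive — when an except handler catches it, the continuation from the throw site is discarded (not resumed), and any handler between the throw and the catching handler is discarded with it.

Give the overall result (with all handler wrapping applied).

Evaluation trace:
emit(4) @ H1 ⇒ out+=4
emit(0) @ H1 ⇒ out+=0
H0 returns 0
H1 returns [4, 0, 0]
H2 returns [[4, 0, 0]]
= [[4, 0, 0]]

Answer: [[4, 0, 0]]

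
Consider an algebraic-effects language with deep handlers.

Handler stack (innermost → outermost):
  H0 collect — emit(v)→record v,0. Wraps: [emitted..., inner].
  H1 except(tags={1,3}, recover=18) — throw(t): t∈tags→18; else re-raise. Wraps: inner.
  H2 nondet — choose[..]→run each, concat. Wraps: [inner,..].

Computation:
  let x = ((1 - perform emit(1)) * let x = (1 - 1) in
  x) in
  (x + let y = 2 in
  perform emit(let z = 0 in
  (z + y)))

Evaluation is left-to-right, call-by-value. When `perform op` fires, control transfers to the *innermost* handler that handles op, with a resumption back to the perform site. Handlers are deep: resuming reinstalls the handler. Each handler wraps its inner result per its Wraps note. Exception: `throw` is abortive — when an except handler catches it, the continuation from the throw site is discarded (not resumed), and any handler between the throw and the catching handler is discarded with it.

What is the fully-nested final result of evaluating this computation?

Evaluation trace:
emit(1) @ H0 ⇒ out+=1
emit(2) @ H0 ⇒ out+=2
H0 returns [1, 2, 0]
H1 returns [1, 2, 0]
H2 returns [[1, 2, 0]]
= [[1, 2, 0]]

Answer: [[1, 2, 0]]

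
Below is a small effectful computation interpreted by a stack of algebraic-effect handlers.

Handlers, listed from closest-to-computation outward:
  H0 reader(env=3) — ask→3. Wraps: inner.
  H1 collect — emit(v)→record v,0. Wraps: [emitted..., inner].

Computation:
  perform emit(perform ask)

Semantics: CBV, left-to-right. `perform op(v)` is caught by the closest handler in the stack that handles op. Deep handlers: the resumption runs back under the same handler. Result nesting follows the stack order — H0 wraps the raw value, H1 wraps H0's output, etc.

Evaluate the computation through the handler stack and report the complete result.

Answer: [3, 0]

Working:
ask @ H0 ⇒ 3
emit(3) @ H1 ⇒ out+=3
H0 returns 0
H1 returns [3, 0]
= [3, 0]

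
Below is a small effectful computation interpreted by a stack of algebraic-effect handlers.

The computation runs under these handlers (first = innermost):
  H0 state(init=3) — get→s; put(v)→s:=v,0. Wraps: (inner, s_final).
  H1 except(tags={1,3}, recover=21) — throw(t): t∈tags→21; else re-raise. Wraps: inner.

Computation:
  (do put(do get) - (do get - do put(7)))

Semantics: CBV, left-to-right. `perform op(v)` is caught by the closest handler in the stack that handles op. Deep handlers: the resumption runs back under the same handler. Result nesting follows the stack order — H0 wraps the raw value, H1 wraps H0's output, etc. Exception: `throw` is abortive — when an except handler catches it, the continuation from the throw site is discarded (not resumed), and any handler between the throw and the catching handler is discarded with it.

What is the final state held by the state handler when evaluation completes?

Answer: 7

Evaluation trace:
get @ H0 ⇒ 3
put(3) @ H0 ⇒ s:=3
get @ H0 ⇒ 3
put(7) @ H0 ⇒ s:=7
H0 returns (-3, 7)
H1 returns (-3, 7)
= (-3, 7)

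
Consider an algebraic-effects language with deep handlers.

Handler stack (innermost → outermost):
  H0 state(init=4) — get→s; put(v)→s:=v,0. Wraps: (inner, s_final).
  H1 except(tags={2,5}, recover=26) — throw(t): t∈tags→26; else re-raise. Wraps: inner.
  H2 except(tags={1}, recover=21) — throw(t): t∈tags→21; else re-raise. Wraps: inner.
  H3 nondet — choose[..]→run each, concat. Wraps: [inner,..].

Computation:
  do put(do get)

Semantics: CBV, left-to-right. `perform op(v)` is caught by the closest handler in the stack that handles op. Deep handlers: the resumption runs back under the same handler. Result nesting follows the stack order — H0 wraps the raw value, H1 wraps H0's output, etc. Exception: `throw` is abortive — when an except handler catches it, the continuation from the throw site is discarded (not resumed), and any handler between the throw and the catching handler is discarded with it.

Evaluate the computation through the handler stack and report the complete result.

Answer: [(0, 4)]

Evaluation trace:
get @ H0 ⇒ 4
put(4) @ H0 ⇒ s:=4
H0 returns (0, 4)
H1 returns (0, 4)
H2 returns (0, 4)
H3 returns [(0, 4)]
= [(0, 4)]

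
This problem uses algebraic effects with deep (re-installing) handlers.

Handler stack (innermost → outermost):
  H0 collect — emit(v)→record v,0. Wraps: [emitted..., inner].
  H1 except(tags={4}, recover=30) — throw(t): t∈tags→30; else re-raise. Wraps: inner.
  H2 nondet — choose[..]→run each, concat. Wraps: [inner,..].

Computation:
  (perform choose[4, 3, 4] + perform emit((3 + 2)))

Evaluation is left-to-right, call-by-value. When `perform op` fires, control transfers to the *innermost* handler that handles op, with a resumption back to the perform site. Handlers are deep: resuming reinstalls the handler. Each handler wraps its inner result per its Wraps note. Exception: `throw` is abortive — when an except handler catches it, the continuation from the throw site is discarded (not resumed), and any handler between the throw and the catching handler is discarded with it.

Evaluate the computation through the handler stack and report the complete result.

Answer: [[5, 4], [5, 3], [5, 4]]

Evaluation trace:
choose[4, 3, 4] @ H2
  branch[0] choose=4:
    emit(5) @ H0 ⇒ out+=5
    H0 returns [5, 4]
    H1 returns [5, 4]
    H2 returns [[5, 4]]
  branch[1] choose=3:
    emit(5) @ H0 ⇒ out+=5
    H0 returns [5, 3]
    H1 returns [5, 3]
    H2 returns [[5, 3]]
  branch[2] choose=4:
    emit(5) @ H0 ⇒ out+=5
    H0 returns [5, 4]
    H1 returns [5, 4]
    H2 returns [[5, 4]]
= [[5, 4], [5, 3], [5, 4]]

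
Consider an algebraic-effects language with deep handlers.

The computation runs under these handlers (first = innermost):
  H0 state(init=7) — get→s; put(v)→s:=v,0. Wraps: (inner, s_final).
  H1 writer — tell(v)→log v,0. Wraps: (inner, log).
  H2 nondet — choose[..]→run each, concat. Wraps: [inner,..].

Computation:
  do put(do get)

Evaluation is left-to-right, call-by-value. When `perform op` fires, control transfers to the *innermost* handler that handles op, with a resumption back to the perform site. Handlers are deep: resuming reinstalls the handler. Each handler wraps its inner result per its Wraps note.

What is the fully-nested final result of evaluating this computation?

Evaluation trace:
get @ H0 ⇒ 7
put(7) @ H0 ⇒ s:=7
H0 returns (0, 7)
H1 returns ((0, 7), ())
H2 returns [((0, 7), ())]
= [((0, 7), ())]

Answer: [((0, 7), ())]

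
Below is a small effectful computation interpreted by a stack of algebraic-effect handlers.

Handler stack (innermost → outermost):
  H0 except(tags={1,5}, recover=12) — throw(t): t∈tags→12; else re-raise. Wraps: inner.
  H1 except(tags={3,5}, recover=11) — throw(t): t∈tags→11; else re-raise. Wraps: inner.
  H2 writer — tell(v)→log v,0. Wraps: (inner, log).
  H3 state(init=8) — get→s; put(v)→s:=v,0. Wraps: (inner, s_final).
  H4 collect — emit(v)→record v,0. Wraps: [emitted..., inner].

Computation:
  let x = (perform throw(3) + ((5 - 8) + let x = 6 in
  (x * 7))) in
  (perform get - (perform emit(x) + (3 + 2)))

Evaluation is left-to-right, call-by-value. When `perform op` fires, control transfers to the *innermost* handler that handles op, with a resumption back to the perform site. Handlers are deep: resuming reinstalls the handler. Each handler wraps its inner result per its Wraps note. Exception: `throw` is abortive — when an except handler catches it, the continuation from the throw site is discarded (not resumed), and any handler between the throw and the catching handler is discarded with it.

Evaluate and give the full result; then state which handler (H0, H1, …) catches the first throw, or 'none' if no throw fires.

Answer: [((11, ()), 8)] ; first throw caught by: H1

Evaluation trace:
throw(3) @ H0 re-raised
throw(3) @ H1 caught ⇒ 11
H2 returns (11, ())
H3 returns ((11, ()), 8)
H4 returns [((11, ()), 8)]
= [((11, ()), 8)]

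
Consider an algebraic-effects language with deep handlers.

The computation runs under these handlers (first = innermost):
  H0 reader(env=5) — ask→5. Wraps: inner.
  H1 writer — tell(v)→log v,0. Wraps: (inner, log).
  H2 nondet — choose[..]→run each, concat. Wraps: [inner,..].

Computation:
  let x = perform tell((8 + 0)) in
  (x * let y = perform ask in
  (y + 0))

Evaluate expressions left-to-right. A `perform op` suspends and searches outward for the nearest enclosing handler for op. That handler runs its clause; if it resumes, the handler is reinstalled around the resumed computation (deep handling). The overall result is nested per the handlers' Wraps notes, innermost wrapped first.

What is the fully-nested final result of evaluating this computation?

Working:
tell(8) @ H1 ⇒ log+=8
ask @ H0 ⇒ 5
H0 returns 0
H1 returns (0, (8))
H2 returns [(0, (8))]
= [(0, (8))]

Answer: [(0, (8))]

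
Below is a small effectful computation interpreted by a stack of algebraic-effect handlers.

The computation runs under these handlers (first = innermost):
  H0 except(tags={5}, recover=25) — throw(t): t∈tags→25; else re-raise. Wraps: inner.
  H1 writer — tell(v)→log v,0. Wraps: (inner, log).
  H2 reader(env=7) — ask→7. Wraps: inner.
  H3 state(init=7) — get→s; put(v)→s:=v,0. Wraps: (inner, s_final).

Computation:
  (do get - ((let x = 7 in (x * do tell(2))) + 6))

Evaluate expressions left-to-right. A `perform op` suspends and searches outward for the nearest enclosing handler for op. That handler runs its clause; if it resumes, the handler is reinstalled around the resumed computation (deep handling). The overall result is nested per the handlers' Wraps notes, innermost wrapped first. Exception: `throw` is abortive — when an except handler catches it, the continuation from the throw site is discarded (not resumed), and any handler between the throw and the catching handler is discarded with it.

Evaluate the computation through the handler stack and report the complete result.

Answer: ((1, (2)), 7)

Working:
get @ H3 ⇒ 7
tell(2) @ H1 ⇒ log+=2
H0 returns 1
H1 returns (1, (2))
H2 returns (1, (2))
H3 returns ((1, (2)), 7)
= ((1, (2)), 7)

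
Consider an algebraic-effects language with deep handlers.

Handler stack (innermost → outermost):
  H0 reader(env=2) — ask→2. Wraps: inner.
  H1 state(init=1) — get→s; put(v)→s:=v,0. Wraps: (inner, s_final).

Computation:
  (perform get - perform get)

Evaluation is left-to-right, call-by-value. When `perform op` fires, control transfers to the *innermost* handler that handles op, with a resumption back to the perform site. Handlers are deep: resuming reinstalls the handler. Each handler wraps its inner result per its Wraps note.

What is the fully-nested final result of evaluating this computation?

Step-by-step:
get @ H1 ⇒ 1
get @ H1 ⇒ 1
H0 returns 0
H1 returns (0, 1)
= (0, 1)

Answer: (0, 1)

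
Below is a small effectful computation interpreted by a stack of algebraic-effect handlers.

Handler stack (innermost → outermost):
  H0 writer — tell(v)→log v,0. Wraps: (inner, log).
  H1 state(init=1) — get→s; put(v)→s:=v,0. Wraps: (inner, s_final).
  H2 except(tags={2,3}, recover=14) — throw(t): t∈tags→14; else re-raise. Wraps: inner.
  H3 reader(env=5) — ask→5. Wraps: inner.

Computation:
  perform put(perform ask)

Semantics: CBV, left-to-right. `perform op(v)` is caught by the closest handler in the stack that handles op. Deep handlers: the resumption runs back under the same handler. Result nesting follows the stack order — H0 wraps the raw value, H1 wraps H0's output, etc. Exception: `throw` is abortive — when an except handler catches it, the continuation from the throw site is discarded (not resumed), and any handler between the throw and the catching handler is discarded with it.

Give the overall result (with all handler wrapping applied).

Step-by-step:
ask @ H3 ⇒ 5
put(5) @ H1 ⇒ s:=5
H0 returns (0, ())
H1 returns ((0, ()), 5)
H2 returns ((0, ()), 5)
H3 returns ((0, ()), 5)
= ((0, ()), 5)

Answer: ((0, ()), 5)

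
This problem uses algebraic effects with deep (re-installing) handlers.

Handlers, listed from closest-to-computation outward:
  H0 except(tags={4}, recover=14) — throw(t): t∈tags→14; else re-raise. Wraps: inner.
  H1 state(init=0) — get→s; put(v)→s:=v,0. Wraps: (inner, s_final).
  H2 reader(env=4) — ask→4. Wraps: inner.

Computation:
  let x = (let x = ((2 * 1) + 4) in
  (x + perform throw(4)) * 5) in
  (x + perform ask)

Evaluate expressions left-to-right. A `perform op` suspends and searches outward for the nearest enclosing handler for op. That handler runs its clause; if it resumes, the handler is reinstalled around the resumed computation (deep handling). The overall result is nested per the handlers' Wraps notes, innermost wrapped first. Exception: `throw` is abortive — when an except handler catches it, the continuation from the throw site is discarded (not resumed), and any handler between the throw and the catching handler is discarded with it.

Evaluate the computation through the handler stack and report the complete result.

Working:
throw(4) @ H0 caught ⇒ 14
H1 returns (14, 0)
H2 returns (14, 0)
= (14, 0)

Answer: (14, 0)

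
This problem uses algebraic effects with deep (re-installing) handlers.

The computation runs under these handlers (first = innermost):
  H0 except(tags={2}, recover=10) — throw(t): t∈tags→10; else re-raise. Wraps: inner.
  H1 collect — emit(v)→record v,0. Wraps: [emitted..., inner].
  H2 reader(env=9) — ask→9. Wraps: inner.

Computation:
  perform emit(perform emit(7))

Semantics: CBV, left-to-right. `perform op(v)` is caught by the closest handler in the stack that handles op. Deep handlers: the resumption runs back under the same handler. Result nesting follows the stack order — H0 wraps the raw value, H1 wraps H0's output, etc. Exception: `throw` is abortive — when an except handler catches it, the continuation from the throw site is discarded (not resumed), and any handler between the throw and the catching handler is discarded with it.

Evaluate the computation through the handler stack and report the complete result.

Answer: [7, 0, 0]

Evaluation trace:
emit(7) @ H1 ⇒ out+=7
emit(0) @ H1 ⇒ out+=0
H0 returns 0
H1 returns [7, 0, 0]
H2 returns [7, 0, 0]
= [7, 0, 0]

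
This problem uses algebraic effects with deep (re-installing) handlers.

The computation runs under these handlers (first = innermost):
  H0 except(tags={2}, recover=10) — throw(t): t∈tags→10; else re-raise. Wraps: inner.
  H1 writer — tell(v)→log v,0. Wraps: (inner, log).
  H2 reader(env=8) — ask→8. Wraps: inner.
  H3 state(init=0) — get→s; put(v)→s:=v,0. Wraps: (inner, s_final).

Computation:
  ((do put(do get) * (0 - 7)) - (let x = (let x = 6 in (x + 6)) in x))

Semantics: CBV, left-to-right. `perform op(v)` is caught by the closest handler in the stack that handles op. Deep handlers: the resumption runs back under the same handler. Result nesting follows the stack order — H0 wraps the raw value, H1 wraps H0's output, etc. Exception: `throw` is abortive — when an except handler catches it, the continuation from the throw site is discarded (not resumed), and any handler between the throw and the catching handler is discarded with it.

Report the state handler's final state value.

Evaluation trace:
get @ H3 ⇒ 0
put(0) @ H3 ⇒ s:=0
H0 returns -12
H1 returns (-12, ())
H2 returns (-12, ())
H3 returns ((-12, ()), 0)
= ((-12, ()), 0)

Answer: 0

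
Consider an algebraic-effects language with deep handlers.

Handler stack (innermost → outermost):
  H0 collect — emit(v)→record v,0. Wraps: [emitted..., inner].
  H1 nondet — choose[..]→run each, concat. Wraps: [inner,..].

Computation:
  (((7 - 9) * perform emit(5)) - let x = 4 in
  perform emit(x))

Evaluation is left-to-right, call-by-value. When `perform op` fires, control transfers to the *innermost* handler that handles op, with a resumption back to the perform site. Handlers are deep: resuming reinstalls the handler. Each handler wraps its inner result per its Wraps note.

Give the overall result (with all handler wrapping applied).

Working:
emit(5) @ H0 ⇒ out+=5
emit(4) @ H0 ⇒ out+=4
H0 returns [5, 4, 0]
H1 returns [[5, 4, 0]]
= [[5, 4, 0]]

Answer: [[5, 4, 0]]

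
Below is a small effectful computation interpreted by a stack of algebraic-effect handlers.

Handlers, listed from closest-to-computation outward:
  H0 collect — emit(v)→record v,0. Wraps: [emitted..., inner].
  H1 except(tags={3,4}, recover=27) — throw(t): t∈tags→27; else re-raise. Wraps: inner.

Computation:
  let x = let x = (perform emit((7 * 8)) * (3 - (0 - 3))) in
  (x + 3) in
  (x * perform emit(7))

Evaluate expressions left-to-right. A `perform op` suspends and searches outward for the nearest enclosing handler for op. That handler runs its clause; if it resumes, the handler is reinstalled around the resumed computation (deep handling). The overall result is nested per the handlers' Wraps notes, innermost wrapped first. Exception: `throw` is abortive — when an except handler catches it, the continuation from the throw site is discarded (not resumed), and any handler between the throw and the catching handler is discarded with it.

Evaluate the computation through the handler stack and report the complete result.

Step-by-step:
emit(56) @ H0 ⇒ out+=56
emit(7) @ H0 ⇒ out+=7
H0 returns [56, 7, 0]
H1 returns [56, 7, 0]
= [56, 7, 0]

Answer: [56, 7, 0]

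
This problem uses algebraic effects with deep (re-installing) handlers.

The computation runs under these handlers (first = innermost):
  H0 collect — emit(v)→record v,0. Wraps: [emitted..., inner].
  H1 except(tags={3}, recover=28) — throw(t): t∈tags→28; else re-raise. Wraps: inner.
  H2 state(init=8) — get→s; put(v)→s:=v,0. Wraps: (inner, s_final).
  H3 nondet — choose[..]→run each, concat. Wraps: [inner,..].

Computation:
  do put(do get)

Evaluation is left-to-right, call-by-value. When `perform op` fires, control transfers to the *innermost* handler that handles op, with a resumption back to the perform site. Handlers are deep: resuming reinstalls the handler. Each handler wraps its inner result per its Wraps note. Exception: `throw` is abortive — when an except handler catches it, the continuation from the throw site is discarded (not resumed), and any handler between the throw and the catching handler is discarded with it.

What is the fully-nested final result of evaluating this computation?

Answer: [([0], 8)]

Working:
get @ H2 ⇒ 8
put(8) @ H2 ⇒ s:=8
H0 returns [0]
H1 returns [0]
H2 returns ([0], 8)
H3 returns [([0], 8)]
= [([0], 8)]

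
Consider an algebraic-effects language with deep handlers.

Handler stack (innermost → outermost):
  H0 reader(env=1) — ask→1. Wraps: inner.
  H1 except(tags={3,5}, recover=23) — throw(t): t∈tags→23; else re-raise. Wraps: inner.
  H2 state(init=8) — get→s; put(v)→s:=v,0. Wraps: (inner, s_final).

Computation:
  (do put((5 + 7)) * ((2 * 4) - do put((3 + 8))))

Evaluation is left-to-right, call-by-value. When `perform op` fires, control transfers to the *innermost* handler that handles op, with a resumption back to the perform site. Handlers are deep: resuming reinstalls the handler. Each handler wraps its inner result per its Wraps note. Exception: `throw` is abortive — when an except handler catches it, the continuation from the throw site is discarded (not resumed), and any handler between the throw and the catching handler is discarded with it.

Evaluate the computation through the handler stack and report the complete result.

Evaluation trace:
put(12) @ H2 ⇒ s:=12
put(11) @ H2 ⇒ s:=11
H0 returns 0
H1 returns 0
H2 returns (0, 11)
= (0, 11)

Answer: (0, 11)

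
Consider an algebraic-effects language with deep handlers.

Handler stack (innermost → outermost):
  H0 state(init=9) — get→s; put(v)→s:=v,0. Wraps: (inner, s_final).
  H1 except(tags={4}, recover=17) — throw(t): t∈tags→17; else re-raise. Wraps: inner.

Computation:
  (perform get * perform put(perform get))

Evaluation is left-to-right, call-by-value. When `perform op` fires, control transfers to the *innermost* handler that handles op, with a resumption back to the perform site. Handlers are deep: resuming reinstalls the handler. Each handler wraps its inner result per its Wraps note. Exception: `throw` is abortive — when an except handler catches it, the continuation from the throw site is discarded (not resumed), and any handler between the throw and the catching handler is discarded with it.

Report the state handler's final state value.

Evaluation trace:
get @ H0 ⇒ 9
get @ H0 ⇒ 9
put(9) @ H0 ⇒ s:=9
H0 returns (0, 9)
H1 returns (0, 9)
= (0, 9)

Answer: 9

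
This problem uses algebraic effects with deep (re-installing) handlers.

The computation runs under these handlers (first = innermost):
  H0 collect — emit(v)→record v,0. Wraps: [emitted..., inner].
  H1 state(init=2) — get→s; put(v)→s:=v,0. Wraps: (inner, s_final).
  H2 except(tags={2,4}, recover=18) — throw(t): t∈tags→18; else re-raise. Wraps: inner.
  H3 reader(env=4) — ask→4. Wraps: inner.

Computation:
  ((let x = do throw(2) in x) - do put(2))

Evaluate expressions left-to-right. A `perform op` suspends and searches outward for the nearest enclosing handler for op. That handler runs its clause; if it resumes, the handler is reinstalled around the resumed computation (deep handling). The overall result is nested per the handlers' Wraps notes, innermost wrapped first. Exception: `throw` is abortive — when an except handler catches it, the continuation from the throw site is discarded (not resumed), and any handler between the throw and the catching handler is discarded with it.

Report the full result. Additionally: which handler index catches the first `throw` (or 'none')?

Answer: 18 ; first throw caught by: H2

Evaluation trace:
throw(2) @ H2 caught ⇒ 18
H3 returns 18
= 18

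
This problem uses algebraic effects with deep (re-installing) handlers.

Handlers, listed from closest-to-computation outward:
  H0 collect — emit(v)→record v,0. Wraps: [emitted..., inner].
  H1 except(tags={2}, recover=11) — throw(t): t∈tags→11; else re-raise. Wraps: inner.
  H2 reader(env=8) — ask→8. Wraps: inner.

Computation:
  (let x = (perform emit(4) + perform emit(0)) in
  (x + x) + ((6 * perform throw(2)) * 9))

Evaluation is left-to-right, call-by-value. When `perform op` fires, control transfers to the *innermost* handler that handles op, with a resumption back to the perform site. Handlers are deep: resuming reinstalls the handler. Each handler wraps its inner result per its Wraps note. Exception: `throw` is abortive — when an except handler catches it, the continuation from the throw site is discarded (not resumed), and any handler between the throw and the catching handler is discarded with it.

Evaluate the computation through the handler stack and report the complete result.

Answer: 11

Step-by-step:
emit(4) @ H0 ⇒ out+=4
emit(0) @ H0 ⇒ out+=0
throw(2) @ H1 caught ⇒ 11
H2 returns 11
= 11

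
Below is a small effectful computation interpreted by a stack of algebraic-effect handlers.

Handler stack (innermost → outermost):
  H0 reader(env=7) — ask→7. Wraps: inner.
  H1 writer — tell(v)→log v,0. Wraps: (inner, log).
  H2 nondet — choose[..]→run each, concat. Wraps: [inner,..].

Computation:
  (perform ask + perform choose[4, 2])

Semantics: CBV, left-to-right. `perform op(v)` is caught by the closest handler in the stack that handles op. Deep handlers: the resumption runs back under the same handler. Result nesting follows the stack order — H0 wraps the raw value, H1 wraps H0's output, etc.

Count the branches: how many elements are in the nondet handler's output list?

Working:
ask @ H0 ⇒ 7
choose[4, 2] @ H2
  branch[0] choose=4:
    H0 returns 11
    H1 returns (11, ())
    H2 returns [(11, ())]
  branch[1] choose=2:
    H0 returns 9
    H1 returns (9, ())
    H2 returns [(9, ())]
= [(11, ()), (9, ())]

Answer: 2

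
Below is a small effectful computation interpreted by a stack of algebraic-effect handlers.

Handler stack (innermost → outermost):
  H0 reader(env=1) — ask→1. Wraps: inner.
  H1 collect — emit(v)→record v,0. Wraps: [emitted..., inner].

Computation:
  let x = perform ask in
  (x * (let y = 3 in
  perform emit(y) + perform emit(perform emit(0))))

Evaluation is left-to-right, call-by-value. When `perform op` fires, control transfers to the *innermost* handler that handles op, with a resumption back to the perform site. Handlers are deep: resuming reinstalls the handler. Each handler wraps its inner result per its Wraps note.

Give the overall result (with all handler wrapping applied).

Step-by-step:
ask @ H0 ⇒ 1
emit(3) @ H1 ⇒ out+=3
emit(0) @ H1 ⇒ out+=0
emit(0) @ H1 ⇒ out+=0
H0 returns 0
H1 returns [3, 0, 0, 0]
= [3, 0, 0, 0]

Answer: [3, 0, 0, 0]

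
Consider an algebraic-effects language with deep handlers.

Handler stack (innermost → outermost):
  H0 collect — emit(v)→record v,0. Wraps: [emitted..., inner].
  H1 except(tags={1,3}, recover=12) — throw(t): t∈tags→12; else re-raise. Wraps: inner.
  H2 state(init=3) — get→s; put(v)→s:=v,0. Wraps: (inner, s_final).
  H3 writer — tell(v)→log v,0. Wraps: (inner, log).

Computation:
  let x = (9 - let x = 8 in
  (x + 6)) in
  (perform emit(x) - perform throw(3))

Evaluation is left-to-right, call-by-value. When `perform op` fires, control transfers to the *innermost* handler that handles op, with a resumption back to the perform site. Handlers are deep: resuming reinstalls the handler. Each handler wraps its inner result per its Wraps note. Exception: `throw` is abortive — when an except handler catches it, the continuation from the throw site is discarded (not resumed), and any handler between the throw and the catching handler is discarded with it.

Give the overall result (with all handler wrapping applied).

Evaluation trace:
emit(-5) @ H0 ⇒ out+=-5
throw(3) @ H1 caught ⇒ 12
H2 returns (12, 3)
H3 returns ((12, 3), ())
= ((12, 3), ())

Answer: ((12, 3), ())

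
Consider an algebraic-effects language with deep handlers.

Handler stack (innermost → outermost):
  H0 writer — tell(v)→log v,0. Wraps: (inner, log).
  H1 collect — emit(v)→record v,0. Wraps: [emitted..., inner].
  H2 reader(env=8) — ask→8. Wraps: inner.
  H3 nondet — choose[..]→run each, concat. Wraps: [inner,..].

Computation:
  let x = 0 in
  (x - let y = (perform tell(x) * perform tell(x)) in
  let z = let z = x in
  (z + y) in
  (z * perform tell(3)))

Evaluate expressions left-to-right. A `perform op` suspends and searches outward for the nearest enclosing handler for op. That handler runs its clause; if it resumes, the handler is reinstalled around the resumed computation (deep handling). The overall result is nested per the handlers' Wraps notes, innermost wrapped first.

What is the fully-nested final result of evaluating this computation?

Answer: [[(0, (0, 0, 3))]]

Working:
tell(0) @ H0 ⇒ log+=0
tell(0) @ H0 ⇒ log+=0
tell(3) @ H0 ⇒ log+=3
H0 returns (0, (0, 0, 3))
H1 returns [(0, (0, 0, 3))]
H2 returns [(0, (0, 0, 3))]
H3 returns [[(0, (0, 0, 3))]]
= [[(0, (0, 0, 3))]]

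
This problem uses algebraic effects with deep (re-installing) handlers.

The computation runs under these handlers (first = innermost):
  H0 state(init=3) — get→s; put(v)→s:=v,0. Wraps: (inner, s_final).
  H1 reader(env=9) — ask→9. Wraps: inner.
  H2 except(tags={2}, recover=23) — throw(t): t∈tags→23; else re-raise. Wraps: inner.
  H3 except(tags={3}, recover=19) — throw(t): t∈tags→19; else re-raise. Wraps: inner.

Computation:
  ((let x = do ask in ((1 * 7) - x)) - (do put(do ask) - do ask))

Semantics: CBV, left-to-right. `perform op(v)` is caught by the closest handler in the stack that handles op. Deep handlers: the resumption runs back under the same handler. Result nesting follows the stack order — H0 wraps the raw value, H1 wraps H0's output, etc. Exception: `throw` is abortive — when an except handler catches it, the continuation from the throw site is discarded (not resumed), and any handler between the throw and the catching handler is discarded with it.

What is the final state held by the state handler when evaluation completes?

Working:
ask @ H1 ⇒ 9
ask @ H1 ⇒ 9
put(9) @ H0 ⇒ s:=9
ask @ H1 ⇒ 9
H0 returns (7, 9)
H1 returns (7, 9)
H2 returns (7, 9)
H3 returns (7, 9)
= (7, 9)

Answer: 9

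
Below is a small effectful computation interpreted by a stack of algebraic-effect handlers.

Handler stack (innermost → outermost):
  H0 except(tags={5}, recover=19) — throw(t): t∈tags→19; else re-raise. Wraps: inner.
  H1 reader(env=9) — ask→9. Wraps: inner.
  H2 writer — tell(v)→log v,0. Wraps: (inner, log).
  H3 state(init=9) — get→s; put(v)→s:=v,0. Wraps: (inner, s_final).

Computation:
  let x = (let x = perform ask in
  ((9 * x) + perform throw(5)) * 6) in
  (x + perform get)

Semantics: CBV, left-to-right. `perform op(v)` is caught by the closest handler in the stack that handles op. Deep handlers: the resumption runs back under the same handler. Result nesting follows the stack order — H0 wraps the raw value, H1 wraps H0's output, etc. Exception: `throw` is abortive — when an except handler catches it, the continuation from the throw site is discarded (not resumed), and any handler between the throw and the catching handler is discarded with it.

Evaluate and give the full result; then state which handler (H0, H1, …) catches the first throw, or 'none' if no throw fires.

Answer: ((19, ()), 9) ; first throw caught by: H0

Step-by-step:
ask @ H1 ⇒ 9
throw(5) @ H0 caught ⇒ 19
H1 returns 19
H2 returns (19, ())
H3 returns ((19, ()), 9)
= ((19, ()), 9)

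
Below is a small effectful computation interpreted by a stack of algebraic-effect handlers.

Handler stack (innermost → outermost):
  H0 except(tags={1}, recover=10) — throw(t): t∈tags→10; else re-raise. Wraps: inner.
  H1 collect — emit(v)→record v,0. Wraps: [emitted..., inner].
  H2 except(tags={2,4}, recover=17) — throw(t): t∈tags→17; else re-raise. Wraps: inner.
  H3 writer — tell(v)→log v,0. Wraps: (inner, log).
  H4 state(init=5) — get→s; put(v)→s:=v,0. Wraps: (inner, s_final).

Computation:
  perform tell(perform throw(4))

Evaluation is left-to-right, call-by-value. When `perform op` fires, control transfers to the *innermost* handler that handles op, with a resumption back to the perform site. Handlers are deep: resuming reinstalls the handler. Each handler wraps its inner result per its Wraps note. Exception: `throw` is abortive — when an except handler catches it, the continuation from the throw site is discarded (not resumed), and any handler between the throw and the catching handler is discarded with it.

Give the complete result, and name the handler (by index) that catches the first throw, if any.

Working:
throw(4) @ H0 re-raised
throw(4) @ H2 caught ⇒ 17
H3 returns (17, ())
H4 returns ((17, ()), 5)
= ((17, ()), 5)

Answer: ((17, ()), 5) ; first throw caught by: H2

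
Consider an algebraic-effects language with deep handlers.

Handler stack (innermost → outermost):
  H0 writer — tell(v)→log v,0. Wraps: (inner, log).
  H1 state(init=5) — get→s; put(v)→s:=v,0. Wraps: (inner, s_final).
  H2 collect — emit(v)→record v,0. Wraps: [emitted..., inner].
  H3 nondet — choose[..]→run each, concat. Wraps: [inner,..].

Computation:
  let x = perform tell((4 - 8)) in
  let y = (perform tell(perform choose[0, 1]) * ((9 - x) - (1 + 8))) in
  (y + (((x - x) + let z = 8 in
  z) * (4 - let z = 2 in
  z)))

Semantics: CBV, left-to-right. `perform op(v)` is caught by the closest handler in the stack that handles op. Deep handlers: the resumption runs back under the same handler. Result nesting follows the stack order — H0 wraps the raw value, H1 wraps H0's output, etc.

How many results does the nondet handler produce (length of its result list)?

Answer: 2

Working:
tell(-4) @ H0 ⇒ log+=-4
choose[0, 1] @ H3
  branch[0] choose=0:
    tell(0) @ H0 ⇒ log+=0
    H0 returns (16, (-4, 0))
    H1 returns ((16, (-4, 0)), 5)
    H2 returns [((16, (-4, 0)), 5)]
    H3 returns [[((16, (-4, 0)), 5)]]
  branch[1] choose=1:
    tell(1) @ H0 ⇒ log+=1
    H0 returns (16, (-4, 1))
    H1 returns ((16, (-4, 1)), 5)
    H2 returns [((16, (-4, 1)), 5)]
    H3 returns [[((16, (-4, 1)), 5)]]
= [[((16, (-4, 0)), 5)], [((16, (-4, 1)), 5)]]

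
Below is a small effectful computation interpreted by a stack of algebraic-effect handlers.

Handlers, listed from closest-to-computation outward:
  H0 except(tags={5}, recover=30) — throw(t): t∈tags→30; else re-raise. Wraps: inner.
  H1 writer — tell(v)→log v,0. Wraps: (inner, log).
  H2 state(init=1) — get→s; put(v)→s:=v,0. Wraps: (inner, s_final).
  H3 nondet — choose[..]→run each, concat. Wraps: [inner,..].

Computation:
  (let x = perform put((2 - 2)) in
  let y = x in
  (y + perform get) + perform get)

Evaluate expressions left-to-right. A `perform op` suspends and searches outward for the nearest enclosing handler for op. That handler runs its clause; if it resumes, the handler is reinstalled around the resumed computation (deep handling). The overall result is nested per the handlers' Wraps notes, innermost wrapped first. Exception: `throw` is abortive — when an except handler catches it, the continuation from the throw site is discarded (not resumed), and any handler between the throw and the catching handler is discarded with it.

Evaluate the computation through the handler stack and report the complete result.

Answer: [((0, ()), 0)]

Working:
put(0) @ H2 ⇒ s:=0
get @ H2 ⇒ 0
get @ H2 ⇒ 0
H0 returns 0
H1 returns (0, ())
H2 returns ((0, ()), 0)
H3 returns [((0, ()), 0)]
= [((0, ()), 0)]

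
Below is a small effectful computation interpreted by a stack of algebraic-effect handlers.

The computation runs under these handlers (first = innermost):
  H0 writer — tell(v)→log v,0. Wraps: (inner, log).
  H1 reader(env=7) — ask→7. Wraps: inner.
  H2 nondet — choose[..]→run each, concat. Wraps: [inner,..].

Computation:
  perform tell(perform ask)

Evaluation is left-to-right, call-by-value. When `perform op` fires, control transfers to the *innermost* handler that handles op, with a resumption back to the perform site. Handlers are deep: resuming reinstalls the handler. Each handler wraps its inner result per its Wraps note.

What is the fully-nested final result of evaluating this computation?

Working:
ask @ H1 ⇒ 7
tell(7) @ H0 ⇒ log+=7
H0 returns (0, (7))
H1 returns (0, (7))
H2 returns [(0, (7))]
= [(0, (7))]

Answer: [(0, (7))]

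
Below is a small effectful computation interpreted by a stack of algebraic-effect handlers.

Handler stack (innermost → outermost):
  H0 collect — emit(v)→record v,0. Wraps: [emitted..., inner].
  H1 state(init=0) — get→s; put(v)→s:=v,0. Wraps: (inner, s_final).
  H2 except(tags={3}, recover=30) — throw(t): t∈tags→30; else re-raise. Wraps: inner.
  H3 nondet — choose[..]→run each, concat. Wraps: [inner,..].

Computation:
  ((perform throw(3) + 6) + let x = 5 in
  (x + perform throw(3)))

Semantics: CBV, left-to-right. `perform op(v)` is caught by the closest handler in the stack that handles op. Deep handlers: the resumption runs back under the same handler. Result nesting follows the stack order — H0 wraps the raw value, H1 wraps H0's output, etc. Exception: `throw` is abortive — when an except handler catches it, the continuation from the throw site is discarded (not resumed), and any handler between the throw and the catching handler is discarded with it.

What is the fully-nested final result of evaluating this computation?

Answer: [30]

Step-by-step:
throw(3) @ H2 caught ⇒ 30
H3 returns [30]
= [30]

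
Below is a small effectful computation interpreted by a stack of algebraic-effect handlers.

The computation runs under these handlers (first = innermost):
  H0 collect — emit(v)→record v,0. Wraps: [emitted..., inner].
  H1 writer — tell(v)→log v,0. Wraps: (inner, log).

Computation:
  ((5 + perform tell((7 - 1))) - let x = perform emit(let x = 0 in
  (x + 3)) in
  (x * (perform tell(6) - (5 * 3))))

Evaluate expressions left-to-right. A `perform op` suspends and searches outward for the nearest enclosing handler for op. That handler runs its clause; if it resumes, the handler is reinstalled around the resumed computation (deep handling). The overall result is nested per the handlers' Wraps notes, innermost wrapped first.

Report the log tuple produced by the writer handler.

Answer: (6, 6)

Step-by-step:
tell(6) @ H1 ⇒ log+=6
emit(3) @ H0 ⇒ out+=3
tell(6) @ H1 ⇒ log+=6
H0 returns [3, 5]
H1 returns ([3, 5], (6, 6))
= ([3, 5], (6, 6))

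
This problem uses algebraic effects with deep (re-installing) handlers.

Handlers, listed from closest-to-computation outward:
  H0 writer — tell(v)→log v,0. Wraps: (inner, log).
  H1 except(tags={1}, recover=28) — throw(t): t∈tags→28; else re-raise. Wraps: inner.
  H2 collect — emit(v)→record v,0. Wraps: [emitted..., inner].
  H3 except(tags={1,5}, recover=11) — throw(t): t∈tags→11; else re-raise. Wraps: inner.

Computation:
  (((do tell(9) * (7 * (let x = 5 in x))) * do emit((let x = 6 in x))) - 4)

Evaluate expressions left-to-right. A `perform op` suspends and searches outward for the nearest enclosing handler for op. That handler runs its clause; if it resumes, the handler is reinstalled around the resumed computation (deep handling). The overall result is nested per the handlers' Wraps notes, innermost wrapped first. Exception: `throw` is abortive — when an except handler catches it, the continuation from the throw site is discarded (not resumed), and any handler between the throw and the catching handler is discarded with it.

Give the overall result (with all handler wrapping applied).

Answer: [6, (-4, (9))]

Working:
tell(9) @ H0 ⇒ log+=9
emit(6) @ H2 ⇒ out+=6
H0 returns (-4, (9))
H1 returns (-4, (9))
H2 returns [6, (-4, (9))]
H3 returns [6, (-4, (9))]
= [6, (-4, (9))]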